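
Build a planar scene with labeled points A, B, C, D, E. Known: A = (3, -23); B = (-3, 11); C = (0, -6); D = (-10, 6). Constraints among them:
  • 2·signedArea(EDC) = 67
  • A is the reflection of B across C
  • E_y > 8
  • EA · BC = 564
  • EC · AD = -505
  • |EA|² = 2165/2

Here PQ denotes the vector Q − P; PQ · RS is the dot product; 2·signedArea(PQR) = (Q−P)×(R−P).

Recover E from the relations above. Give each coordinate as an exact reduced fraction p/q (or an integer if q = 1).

1. E_x = -13/2  [EA · BC = 564 ∩ EC · AD = -505]
2. E_y = 17/2  [EA · BC = 564 ∩ EC · AD = -505]
   → E = (-13/2, 17/2)

E = (-13/2, 17/2)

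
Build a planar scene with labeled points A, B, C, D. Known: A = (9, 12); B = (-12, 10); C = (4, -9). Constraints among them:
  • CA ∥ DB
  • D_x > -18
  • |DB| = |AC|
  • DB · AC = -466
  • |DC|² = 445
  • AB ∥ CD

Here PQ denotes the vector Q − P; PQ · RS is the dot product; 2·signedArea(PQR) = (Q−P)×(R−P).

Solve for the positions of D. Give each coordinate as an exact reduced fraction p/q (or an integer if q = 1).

D = (-17, -11)

1. D_x = -17  [CA ∥ DB ∩ AB ∥ CD]
2. D_y = -11  [CA ∥ DB ∩ AB ∥ CD]
   → D = (-17, -11)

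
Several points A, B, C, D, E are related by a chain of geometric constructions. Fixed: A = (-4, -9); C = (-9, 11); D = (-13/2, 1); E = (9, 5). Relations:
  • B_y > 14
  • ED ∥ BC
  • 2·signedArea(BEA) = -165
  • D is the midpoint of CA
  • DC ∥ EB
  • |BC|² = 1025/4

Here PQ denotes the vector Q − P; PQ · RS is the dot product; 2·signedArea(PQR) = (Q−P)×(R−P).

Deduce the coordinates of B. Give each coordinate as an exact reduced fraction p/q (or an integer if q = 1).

1. B_x = 13/2  [ED ∥ BC ∩ DC ∥ EB]
2. B_y = 15  [ED ∥ BC ∩ DC ∥ EB]
   → B = (13/2, 15)

B = (13/2, 15)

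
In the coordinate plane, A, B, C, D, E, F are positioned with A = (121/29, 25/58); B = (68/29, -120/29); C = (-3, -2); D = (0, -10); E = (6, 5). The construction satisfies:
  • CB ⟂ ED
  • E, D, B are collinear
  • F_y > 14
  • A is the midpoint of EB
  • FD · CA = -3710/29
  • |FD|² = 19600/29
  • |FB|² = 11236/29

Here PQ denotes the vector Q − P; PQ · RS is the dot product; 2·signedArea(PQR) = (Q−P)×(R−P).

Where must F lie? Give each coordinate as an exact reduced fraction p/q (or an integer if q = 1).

F = (280/29, 410/29)

1. F_x = 280/29  [line -208/29·x + -141/58·y + 3005/29 = 0 ∩ |FD|² = 19600/29]
2. F_y = 410/29  [line -208/29·x + -141/58·y + 3005/29 = 0 ∩ |FD|² = 19600/29]
   → F = (280/29, 410/29)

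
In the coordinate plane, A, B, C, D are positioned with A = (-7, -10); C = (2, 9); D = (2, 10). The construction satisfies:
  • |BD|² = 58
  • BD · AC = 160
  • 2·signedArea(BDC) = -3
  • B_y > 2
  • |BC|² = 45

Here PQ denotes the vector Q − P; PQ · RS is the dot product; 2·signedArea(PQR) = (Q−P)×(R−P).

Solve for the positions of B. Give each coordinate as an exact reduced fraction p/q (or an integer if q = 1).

1. B_x = -1  [2·signedArea(BDC) = -3 ∩ BD · AC = 160]
2. B_y = 3  [2·signedArea(BDC) = -3 ∩ BD · AC = 160]
   → B = (-1, 3)

B = (-1, 3)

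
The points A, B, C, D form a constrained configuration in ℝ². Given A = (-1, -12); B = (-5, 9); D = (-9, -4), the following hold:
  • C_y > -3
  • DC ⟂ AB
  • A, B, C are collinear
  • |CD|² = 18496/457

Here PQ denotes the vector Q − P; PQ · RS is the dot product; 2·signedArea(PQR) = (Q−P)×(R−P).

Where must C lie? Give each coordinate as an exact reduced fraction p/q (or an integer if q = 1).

1. C_x = -1257/457  [A, B, C are collinear ∩ DC ⟂ AB]
2. C_y = -1284/457  [A, B, C are collinear ∩ DC ⟂ AB]
   → C = (-1257/457, -1284/457)

C = (-1257/457, -1284/457)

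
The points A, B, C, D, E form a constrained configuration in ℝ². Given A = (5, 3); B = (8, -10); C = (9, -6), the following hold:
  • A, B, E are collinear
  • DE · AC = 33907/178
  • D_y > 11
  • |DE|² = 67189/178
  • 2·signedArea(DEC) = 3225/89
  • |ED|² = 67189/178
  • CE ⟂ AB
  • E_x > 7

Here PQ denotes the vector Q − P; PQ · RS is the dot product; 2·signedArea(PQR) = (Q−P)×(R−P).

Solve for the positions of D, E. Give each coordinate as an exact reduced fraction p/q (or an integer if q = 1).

1. E_x = 1277/178  [A, B, E are collinear ∩ CE ⟂ AB]
2. E_y = -1143/178  [A, B, E are collinear ∩ CE ⟂ AB]
   → E = (1277/178, -1143/178)
3. D_x = 1  [2·signedArea(DEC) = 3225/89 ∩ DE · AC = 33907/178]
4. D_y = 12  [2·signedArea(DEC) = 3225/89 ∩ DE · AC = 33907/178]
   → D = (1, 12)

D = (1, 12)
E = (1277/178, -1143/178)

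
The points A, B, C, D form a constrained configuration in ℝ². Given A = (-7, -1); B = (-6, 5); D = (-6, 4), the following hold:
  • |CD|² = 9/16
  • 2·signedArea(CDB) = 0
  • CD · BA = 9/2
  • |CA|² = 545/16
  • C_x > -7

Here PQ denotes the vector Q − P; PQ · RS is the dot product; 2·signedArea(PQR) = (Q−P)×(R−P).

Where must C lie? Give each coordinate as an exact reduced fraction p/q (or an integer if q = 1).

1. C_x = -6  [2·signedArea(CDB) = 0 ∩ CD · BA = 9/2]
2. C_y = 19/4  [2·signedArea(CDB) = 0 ∩ CD · BA = 9/2]
   → C = (-6, 19/4)

C = (-6, 19/4)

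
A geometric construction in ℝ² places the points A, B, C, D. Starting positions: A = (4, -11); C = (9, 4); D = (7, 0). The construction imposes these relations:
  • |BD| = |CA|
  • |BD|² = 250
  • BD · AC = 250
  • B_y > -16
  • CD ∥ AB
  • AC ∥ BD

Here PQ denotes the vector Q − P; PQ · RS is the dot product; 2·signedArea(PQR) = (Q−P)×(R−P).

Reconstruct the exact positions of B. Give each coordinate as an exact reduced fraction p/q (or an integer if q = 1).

B = (2, -15)

1. B_x = 2  [AC ∥ BD ∩ CD ∥ AB]
2. B_y = -15  [AC ∥ BD ∩ CD ∥ AB]
   → B = (2, -15)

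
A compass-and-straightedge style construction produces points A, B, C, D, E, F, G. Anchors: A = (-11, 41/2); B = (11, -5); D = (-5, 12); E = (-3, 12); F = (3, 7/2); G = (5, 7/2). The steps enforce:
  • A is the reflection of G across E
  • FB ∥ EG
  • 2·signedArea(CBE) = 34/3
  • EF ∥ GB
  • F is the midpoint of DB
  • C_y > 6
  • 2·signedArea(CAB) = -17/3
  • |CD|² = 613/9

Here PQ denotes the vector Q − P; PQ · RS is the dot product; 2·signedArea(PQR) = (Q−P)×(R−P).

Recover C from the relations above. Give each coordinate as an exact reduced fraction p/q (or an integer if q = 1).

C = (1, 19/3)

1. C_x = 1  [2·signedArea(CBE) = 34/3 ∩ 2·signedArea(CAB) = -17/3]
2. C_y = 19/3  [2·signedArea(CBE) = 34/3 ∩ 2·signedArea(CAB) = -17/3]
   → C = (1, 19/3)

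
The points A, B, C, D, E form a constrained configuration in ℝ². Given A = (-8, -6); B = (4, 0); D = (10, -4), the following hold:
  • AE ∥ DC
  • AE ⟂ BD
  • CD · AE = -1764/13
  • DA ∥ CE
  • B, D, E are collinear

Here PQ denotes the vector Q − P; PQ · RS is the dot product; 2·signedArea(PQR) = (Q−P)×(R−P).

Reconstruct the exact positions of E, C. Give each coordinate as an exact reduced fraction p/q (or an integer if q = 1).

C = (214/13, 74/13)
E = (-20/13, 48/13)

1. E_x = -20/13  [B, D, E are collinear ∩ AE ⟂ BD]
2. E_y = 48/13  [B, D, E are collinear ∩ AE ⟂ BD]
   → E = (-20/13, 48/13)
3. C_x = 214/13  [DA ∥ CE ∩ AE ∥ DC]
4. C_y = 74/13  [DA ∥ CE ∩ AE ∥ DC]
   → C = (214/13, 74/13)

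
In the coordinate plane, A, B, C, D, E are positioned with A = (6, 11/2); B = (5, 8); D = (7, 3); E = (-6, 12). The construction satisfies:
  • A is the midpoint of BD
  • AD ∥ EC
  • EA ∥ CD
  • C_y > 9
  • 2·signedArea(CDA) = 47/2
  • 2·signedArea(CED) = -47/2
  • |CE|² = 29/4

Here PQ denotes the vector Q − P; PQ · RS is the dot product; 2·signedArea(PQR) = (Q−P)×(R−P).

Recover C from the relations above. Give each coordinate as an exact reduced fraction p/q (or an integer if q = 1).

1. C_x = -5  [EA ∥ CD ∩ AD ∥ EC]
2. C_y = 19/2  [EA ∥ CD ∩ AD ∥ EC]
   → C = (-5, 19/2)

C = (-5, 19/2)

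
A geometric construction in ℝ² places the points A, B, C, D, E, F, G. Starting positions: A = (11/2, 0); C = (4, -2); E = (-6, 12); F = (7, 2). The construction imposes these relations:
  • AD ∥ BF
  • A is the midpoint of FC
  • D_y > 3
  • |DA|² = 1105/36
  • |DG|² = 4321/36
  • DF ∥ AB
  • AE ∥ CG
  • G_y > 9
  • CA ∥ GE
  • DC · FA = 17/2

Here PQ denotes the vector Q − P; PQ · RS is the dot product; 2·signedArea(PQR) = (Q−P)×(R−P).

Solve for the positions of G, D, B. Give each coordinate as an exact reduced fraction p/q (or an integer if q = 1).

B = (65/6, -2)
D = (5/3, 4)
G = (-15/2, 10)

1. G_x = -15/2  [CA ∥ GE ∩ AE ∥ CG]
2. G_y = 10  [CA ∥ GE ∩ AE ∥ CG]
   → G = (-15/2, 10)
3. D_x = 5/3  [line 3/2·x + 2·y + -21/2 = 0 ∩ |DA|² = 1105/36]
4. D_y = 4  [line 3/2·x + 2·y + -21/2 = 0 ∩ |DA|² = 1105/36]
   → D = (5/3, 4)
5. B_x = 65/6  [AD ∥ BF ∩ DF ∥ AB]
6. B_y = -2  [AD ∥ BF ∩ DF ∥ AB]
   → B = (65/6, -2)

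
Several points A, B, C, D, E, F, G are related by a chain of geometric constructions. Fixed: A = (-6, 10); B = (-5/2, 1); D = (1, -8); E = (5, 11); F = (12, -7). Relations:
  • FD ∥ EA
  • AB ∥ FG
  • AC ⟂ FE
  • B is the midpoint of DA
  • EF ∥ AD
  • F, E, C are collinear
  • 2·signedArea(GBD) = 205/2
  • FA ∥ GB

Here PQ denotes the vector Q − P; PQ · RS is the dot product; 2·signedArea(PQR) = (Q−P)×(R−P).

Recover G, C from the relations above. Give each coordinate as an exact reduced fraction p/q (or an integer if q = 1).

C = (1452/373, 5165/373)
G = (31/2, -16)

1. G_x = 31/2  [FA ∥ GB ∩ AB ∥ FG]
2. G_y = -16  [FA ∥ GB ∩ AB ∥ FG]
   → G = (31/2, -16)
3. C_x = 1452/373  [F, E, C are collinear ∩ AC ⟂ FE]
4. C_y = 5165/373  [F, E, C are collinear ∩ AC ⟂ FE]
   → C = (1452/373, 5165/373)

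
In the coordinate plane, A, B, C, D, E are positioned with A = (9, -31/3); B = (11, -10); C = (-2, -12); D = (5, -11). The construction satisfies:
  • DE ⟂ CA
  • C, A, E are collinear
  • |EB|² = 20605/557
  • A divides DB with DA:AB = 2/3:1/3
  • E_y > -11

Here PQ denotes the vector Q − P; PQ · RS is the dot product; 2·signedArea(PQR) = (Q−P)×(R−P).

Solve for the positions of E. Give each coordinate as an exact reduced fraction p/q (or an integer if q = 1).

E = (2780/557, -6094/557)

1. E_x = 2780/557  [C, A, E are collinear ∩ DE ⟂ CA]
2. E_y = -6094/557  [C, A, E are collinear ∩ DE ⟂ CA]
   → E = (2780/557, -6094/557)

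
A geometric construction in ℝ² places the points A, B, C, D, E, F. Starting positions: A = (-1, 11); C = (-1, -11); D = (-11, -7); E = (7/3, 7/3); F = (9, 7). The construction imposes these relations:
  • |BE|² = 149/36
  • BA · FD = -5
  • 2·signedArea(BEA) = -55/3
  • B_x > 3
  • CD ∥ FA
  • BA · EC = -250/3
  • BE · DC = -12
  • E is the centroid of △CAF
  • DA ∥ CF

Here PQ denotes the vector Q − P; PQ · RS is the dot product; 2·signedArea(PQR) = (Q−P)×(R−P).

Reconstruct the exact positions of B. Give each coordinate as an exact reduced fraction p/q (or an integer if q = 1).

1. B_x = 4  [BE · DC = -12 ∩ BA · FD = -5]
2. B_y = 7/2  [BE · DC = -12 ∩ BA · FD = -5]
   → B = (4, 7/2)

B = (4, 7/2)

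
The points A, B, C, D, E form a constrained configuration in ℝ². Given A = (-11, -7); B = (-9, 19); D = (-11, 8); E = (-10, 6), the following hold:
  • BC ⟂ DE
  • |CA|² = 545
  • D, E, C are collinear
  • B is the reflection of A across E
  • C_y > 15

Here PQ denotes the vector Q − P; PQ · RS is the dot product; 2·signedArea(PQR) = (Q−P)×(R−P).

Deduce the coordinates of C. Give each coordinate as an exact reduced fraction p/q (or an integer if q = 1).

C = (-15, 16)

1. C_x = -15  [D, E, C are collinear ∩ BC ⟂ DE]
2. C_y = 16  [D, E, C are collinear ∩ BC ⟂ DE]
   → C = (-15, 16)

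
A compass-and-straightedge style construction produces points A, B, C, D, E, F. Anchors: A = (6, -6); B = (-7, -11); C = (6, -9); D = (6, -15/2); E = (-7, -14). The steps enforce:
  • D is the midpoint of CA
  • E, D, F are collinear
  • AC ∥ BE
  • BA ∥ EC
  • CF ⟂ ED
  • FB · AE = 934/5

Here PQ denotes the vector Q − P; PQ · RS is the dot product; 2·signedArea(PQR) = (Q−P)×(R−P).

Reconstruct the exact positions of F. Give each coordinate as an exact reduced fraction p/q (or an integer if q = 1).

F = (27/5, -39/5)

1. F_x = 27/5  [E, D, F are collinear ∩ CF ⟂ ED]
2. F_y = -39/5  [E, D, F are collinear ∩ CF ⟂ ED]
   → F = (27/5, -39/5)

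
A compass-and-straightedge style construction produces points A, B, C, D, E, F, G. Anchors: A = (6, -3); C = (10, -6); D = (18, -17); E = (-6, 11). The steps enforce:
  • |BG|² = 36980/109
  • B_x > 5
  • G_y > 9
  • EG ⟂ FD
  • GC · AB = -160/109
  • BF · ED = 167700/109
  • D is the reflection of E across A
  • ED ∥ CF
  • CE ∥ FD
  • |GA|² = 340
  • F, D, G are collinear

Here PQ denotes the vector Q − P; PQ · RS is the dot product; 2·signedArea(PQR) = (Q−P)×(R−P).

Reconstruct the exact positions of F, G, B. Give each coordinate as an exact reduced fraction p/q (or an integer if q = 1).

1. F_x = 34  [CE ∥ FD ∩ ED ∥ CF]
2. F_y = -34  [CE ∥ FD ∩ ED ∥ CF]
   → F = (34, -34)
3. G_x = -790/109  [F, D, G are collinear ∩ EG ⟂ FD]
4. G_y = 1071/109  [F, D, G are collinear ∩ EG ⟂ FD]
   → G = (-790/109, 1071/109)
5. B_x = 586/109  [BF · ED = 167700/109 ∩ GC · AB = -160/109]
6. B_y = -391/109  [BF · ED = 167700/109 ∩ GC · AB = -160/109]
   → B = (586/109, -391/109)

B = (586/109, -391/109)
F = (34, -34)
G = (-790/109, 1071/109)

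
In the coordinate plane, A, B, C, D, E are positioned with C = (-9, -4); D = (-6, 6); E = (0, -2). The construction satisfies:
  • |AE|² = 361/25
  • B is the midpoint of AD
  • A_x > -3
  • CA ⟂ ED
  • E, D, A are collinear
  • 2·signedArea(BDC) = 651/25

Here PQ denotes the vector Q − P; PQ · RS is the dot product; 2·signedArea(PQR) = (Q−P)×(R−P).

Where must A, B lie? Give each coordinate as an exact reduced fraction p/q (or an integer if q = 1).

A = (-57/25, 26/25)
B = (-207/50, 88/25)

1. A_x = -57/25  [E, D, A are collinear ∩ CA ⟂ ED]
2. A_y = 26/25  [E, D, A are collinear ∩ CA ⟂ ED]
   → A = (-57/25, 26/25)
3. B_x = -207/50  [B is the midpoint of AD]
4. B_y = 88/25  [B is the midpoint of AD]
   → B = (-207/50, 88/25)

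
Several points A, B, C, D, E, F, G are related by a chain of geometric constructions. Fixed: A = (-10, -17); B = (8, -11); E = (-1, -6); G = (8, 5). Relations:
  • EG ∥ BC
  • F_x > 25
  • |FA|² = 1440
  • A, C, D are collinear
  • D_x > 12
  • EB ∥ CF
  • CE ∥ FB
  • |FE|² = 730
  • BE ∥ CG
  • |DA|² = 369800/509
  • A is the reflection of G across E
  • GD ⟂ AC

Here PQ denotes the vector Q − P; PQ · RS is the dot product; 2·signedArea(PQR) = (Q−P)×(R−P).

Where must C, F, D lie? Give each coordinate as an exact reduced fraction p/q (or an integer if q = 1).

1. C_x = 17  [BE ∥ CG ∩ EG ∥ BC]
2. C_y = 0  [BE ∥ CG ∩ EG ∥ BC]
   → C = (17, 0)
3. F_x = 26  [CE ∥ FB ∩ EB ∥ CF]
4. F_y = -5  [CE ∥ FB ∩ EB ∥ CF]
   → F = (26, -5)
5. D_x = 6520/509  [A, C, D are collinear ∩ GD ⟂ AC]
6. D_y = -1343/509  [A, C, D are collinear ∩ GD ⟂ AC]
   → D = (6520/509, -1343/509)

C = (17, 0)
D = (6520/509, -1343/509)
F = (26, -5)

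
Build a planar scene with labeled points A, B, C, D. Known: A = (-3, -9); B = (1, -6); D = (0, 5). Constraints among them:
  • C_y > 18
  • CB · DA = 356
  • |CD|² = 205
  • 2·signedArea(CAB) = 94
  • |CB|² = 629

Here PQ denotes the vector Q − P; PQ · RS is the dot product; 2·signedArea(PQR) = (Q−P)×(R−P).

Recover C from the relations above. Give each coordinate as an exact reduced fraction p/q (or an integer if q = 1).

C = (3, 19)

1. C_x = 3  [2·signedArea(CAB) = 94 ∩ CB · DA = 356]
2. C_y = 19  [2·signedArea(CAB) = 94 ∩ CB · DA = 356]
   → C = (3, 19)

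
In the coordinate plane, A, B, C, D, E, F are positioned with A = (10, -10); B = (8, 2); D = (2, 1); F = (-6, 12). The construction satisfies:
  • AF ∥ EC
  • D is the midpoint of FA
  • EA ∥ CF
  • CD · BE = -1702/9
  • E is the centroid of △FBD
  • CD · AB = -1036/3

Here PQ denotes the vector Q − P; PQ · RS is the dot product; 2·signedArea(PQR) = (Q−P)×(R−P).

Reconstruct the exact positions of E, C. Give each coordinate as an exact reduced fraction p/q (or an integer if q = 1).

C = (-44/3, 27)
E = (4/3, 5)

1. E_x = 4/3  [E is the centroid of △FBD]
2. E_y = 5  [E is the centroid of △FBD]
   → E = (4/3, 5)
3. C_x = -44/3  [EA ∥ CF ∩ AF ∥ EC]
4. C_y = 27  [EA ∥ CF ∩ AF ∥ EC]
   → C = (-44/3, 27)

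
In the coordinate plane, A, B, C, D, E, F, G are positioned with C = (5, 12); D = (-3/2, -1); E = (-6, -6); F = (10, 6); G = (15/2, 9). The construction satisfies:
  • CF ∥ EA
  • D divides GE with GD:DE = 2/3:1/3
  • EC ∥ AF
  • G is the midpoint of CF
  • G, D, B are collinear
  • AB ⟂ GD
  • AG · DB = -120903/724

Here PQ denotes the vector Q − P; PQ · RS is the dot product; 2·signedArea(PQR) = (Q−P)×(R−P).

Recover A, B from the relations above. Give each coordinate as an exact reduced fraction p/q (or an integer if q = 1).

A = (-1, -12)
B = (-1221/181, -1236/181)

1. A_x = -1  [EC ∥ AF ∩ CF ∥ EA]
2. A_y = -12  [EC ∥ AF ∩ CF ∥ EA]
   → A = (-1, -12)
3. B_x = -1221/181  [G, D, B are collinear ∩ AB ⟂ GD]
4. B_y = -1236/181  [G, D, B are collinear ∩ AB ⟂ GD]
   → B = (-1221/181, -1236/181)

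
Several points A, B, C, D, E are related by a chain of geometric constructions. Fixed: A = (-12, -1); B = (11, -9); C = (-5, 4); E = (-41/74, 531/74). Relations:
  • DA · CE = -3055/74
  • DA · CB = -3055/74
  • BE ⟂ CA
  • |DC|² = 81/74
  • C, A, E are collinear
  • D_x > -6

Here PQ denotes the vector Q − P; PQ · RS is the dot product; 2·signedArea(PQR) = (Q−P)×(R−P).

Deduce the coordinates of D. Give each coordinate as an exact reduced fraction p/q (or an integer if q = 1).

1. D_x = -433/74  [DA · CB = -3055/74 ∩ DA · CE = -3055/74]
2. D_y = 251/74  [DA · CB = -3055/74 ∩ DA · CE = -3055/74]
   → D = (-433/74, 251/74)

D = (-433/74, 251/74)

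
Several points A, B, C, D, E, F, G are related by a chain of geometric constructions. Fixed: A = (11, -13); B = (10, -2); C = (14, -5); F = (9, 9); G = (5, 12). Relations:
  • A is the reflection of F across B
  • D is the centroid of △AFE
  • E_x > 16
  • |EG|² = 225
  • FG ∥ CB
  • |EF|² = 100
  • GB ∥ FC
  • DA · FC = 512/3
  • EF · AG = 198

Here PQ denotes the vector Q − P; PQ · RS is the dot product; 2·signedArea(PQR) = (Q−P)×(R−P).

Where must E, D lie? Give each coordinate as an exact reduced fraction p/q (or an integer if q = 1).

D = (37/3, -1/3)
E = (17, 3)

1. E_x = 17  [line 6·x + -25·y + -27 = 0 ∩ |EF|² = 100]
2. E_y = 3  [line 6·x + -25·y + -27 = 0 ∩ |EF|² = 100]
   → E = (17, 3)
3. D_x = 37/3  [D is the centroid of △AFE]
4. D_y = -1/3  [D is the centroid of △AFE]
   → D = (37/3, -1/3)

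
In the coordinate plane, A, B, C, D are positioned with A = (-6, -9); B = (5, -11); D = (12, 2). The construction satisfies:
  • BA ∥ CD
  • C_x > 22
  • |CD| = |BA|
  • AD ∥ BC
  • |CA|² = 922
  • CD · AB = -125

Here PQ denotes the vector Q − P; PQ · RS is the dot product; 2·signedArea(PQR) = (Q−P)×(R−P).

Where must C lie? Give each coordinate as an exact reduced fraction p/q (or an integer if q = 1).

1. C_x = 23  [BA ∥ CD ∩ AD ∥ BC]
2. C_y = 0  [BA ∥ CD ∩ AD ∥ BC]
   → C = (23, 0)

C = (23, 0)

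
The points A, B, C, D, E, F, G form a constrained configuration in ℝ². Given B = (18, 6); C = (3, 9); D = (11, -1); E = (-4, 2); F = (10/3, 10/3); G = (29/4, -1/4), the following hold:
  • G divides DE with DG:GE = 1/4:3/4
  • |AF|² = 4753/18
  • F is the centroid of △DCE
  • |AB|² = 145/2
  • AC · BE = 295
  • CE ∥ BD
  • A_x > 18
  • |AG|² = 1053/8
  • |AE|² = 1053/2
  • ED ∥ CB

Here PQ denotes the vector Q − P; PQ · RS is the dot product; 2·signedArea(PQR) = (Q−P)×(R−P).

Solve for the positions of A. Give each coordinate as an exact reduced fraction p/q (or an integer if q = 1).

1. A_x = 37/2  [line 22·x + 4·y + -397 = 0 ∩ |AG|² = 1053/8]
2. A_y = -5/2  [line 22·x + 4·y + -397 = 0 ∩ |AG|² = 1053/8]
   → A = (37/2, -5/2)

A = (37/2, -5/2)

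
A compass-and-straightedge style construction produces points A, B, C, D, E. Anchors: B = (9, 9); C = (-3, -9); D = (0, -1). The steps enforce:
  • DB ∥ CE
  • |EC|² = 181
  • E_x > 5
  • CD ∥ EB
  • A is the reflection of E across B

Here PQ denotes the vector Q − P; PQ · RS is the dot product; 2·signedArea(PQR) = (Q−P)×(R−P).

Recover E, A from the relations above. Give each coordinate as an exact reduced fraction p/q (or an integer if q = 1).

1. E_x = 6  [CD ∥ EB ∩ DB ∥ CE]
2. E_y = 1  [CD ∥ EB ∩ DB ∥ CE]
   → E = (6, 1)
3. A_x = 12  [A is the reflection of E across B]
4. A_y = 17  [A is the reflection of E across B]
   → A = (12, 17)

A = (12, 17)
E = (6, 1)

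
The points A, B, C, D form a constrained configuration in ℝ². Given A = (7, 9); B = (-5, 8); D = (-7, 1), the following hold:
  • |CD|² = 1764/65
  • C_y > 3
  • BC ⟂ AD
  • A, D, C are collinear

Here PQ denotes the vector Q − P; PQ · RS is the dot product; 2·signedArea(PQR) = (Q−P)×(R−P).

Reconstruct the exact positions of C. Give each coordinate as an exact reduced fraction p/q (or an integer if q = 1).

1. C_x = -161/65  [A, D, C are collinear ∩ BC ⟂ AD]
2. C_y = 233/65  [A, D, C are collinear ∩ BC ⟂ AD]
   → C = (-161/65, 233/65)

C = (-161/65, 233/65)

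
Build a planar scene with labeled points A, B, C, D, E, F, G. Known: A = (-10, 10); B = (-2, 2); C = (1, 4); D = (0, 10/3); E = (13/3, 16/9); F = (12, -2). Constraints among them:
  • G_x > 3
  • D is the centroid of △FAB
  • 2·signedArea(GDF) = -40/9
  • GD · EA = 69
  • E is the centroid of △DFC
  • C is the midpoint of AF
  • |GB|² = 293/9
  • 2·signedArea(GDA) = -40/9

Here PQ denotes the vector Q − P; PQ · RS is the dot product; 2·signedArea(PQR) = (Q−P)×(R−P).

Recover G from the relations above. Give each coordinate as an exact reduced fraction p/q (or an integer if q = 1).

1. G_x = 11/3  [2·signedArea(GDF) = -40/9 ∩ 2·signedArea(GDA) = -40/9]
2. G_y = 4/3  [2·signedArea(GDF) = -40/9 ∩ 2·signedArea(GDA) = -40/9]
   → G = (11/3, 4/3)

G = (11/3, 4/3)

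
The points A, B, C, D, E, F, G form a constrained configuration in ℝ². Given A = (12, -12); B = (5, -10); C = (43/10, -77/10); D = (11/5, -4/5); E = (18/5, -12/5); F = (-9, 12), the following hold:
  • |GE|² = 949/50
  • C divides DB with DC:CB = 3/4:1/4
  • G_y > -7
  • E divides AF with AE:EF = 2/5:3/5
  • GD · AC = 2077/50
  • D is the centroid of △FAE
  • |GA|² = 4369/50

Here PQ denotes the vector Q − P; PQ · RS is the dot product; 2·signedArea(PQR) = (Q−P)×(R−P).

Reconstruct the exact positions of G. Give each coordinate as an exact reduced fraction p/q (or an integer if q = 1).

1. G_x = 43/10  [line 77/10·x + -43/10·y + -1548/25 = 0 ∩ |GA|² = 4369/50]
2. G_y = -67/10  [line 77/10·x + -43/10·y + -1548/25 = 0 ∩ |GA|² = 4369/50]
   → G = (43/10, -67/10)

G = (43/10, -67/10)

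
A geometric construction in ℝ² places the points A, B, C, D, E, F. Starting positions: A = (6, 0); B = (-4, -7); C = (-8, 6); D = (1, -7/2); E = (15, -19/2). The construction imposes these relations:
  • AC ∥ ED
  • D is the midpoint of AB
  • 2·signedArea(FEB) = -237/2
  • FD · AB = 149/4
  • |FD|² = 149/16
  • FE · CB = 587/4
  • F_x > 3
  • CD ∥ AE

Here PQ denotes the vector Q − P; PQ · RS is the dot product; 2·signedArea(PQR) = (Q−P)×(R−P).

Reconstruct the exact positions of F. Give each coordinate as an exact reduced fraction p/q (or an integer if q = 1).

F = (7/2, -7/4)

1. F_x = 7/2  [FD · AB = 149/4 ∩ 2·signedArea(FEB) = -237/2]
2. F_y = -7/4  [FD · AB = 149/4 ∩ 2·signedArea(FEB) = -237/2]
   → F = (7/2, -7/4)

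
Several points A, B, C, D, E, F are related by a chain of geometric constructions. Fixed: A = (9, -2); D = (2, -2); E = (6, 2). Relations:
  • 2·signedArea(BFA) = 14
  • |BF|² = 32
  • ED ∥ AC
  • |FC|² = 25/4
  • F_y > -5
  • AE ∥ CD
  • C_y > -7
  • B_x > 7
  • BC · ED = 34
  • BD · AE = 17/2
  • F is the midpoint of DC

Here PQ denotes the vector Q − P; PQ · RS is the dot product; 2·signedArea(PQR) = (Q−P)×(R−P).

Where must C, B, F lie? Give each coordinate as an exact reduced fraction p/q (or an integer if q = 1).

B = (15/2, 0)
C = (5, -6)
F = (7/2, -4)

1. C_x = 5  [AE ∥ CD ∩ ED ∥ AC]
2. C_y = -6  [AE ∥ CD ∩ ED ∥ AC]
   → C = (5, -6)
3. B_x = 15/2  [BC · ED = 34 ∩ BD · AE = 17/2]
4. B_y = 0  [BC · ED = 34 ∩ BD · AE = 17/2]
   → B = (15/2, 0)
5. F_x = 7/2  [F is the midpoint of DC]
6. F_y = -4  [F is the midpoint of DC]
   → F = (7/2, -4)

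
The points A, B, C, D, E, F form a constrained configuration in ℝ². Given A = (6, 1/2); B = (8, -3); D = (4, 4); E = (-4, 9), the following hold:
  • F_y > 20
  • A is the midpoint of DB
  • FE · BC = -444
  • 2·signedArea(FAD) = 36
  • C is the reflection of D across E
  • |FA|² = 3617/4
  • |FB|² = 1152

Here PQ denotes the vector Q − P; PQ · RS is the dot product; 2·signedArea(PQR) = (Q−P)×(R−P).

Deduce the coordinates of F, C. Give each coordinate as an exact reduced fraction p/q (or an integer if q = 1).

C = (-12, 14)
F = (-16, 21)

1. F_x = -16  [line -7/2·x + -2·y + -14 = 0 ∩ |FB|² = 1152]
2. F_y = 21  [line -7/2·x + -2·y + -14 = 0 ∩ |FB|² = 1152]
   → F = (-16, 21)
3. C_x = -12  [C is the reflection of D across E]
4. C_y = 14  [C is the reflection of D across E]
   → C = (-12, 14)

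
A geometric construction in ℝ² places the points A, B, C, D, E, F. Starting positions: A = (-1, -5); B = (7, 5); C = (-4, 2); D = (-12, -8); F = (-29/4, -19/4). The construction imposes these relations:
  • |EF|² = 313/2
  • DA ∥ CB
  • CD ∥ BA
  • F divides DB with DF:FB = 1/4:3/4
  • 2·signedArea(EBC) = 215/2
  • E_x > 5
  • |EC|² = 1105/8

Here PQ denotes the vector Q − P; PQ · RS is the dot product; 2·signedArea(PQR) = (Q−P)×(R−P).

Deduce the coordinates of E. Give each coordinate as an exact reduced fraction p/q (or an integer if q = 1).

1. E_x = 21/4  [line 3·x + -11·y + -147/2 = 0 ∩ |EC|² = 1105/8]
2. E_y = -21/4  [line 3·x + -11·y + -147/2 = 0 ∩ |EC|² = 1105/8]
   → E = (21/4, -21/4)

E = (21/4, -21/4)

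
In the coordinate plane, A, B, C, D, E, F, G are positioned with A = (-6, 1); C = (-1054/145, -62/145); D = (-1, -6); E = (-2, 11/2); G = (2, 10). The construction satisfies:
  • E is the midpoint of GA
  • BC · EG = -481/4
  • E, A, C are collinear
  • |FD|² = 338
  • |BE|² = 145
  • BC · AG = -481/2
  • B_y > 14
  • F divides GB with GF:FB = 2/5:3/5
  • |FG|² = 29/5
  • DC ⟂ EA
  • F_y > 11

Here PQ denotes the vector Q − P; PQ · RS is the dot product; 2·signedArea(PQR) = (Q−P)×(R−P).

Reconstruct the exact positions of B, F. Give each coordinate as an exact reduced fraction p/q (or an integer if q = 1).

B = (6, 29/2)
F = (18/5, 59/5)

1. B_x = 6  [line -8·x + -9·y + 357/2 = 0 ∩ |BE|² = 145]
2. B_y = 29/2  [line -8·x + -9·y + 357/2 = 0 ∩ |BE|² = 145]
   → B = (6, 29/2)
3. F_x = 18/5  [F divides GB with GF:FB = 2/5:3/5]
4. F_y = 59/5  [F divides GB with GF:FB = 2/5:3/5]
   → F = (18/5, 59/5)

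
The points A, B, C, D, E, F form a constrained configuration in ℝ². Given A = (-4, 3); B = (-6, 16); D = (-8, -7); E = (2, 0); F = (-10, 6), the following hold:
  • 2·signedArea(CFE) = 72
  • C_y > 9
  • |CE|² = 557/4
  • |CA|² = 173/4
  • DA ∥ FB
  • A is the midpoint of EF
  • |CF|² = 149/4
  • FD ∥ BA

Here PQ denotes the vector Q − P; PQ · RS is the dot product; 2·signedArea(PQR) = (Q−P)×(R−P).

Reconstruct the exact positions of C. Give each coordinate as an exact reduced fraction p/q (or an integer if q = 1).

C = (-5, 19/2)

1. C_x = -5  [line 6·x + 12·y + -84 = 0 ∩ |CE|² = 557/4]
2. C_y = 19/2  [line 6·x + 12·y + -84 = 0 ∩ |CE|² = 557/4]
   → C = (-5, 19/2)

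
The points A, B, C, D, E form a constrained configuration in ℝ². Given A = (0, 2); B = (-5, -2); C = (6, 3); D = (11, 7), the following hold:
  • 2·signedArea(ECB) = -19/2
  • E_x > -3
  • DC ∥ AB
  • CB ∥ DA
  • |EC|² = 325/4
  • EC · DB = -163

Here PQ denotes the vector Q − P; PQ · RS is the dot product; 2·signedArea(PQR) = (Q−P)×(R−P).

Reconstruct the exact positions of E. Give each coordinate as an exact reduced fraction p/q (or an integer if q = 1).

1. E_x = -5/2  [2·signedArea(ECB) = -19/2 ∩ EC · DB = -163]
2. E_y = 0  [2·signedArea(ECB) = -19/2 ∩ EC · DB = -163]
   → E = (-5/2, 0)

E = (-5/2, 0)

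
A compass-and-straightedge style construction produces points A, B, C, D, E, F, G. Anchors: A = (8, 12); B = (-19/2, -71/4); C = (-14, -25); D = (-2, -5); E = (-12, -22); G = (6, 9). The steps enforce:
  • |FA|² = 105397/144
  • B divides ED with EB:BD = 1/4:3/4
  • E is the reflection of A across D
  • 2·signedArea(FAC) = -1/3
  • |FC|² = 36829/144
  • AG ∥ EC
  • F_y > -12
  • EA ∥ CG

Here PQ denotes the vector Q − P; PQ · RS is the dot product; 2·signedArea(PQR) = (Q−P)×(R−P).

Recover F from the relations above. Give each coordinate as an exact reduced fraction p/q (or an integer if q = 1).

1. F_x = -35/6  [line 37·x + -22·y + -95/3 = 0 ∩ |FC|² = 36829/144]
2. F_y = -45/4  [line 37·x + -22·y + -95/3 = 0 ∩ |FC|² = 36829/144]
   → F = (-35/6, -45/4)

F = (-35/6, -45/4)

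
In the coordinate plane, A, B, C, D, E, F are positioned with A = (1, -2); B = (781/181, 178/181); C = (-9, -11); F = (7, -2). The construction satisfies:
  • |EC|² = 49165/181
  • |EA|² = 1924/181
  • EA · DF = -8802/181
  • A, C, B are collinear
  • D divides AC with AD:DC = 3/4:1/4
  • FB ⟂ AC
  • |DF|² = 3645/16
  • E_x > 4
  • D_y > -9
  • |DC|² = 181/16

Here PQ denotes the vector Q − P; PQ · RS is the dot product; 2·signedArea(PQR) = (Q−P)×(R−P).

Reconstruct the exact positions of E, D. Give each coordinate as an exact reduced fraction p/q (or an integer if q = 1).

D = (-13/2, -35/4)
E = (743/181, -182/181)

1. D_x = -13/2  [D divides AC with AD:DC = 3/4:1/4]
2. D_y = -35/4  [D divides AC with AD:DC = 3/4:1/4]
   → D = (-13/2, -35/4)
3. E_x = 743/181  [line -27/2·x + -27/4·y + 8802/181 = 0 ∩ |EA|² = 1924/181]
4. E_y = -182/181  [line -27/2·x + -27/4·y + 8802/181 = 0 ∩ |EA|² = 1924/181]
   → E = (743/181, -182/181)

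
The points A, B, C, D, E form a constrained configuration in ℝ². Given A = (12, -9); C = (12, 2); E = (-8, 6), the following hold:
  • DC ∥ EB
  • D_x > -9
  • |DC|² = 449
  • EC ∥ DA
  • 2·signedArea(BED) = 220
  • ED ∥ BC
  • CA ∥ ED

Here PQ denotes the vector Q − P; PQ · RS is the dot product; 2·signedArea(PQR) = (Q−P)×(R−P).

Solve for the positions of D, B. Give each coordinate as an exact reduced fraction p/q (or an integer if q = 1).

1. D_x = -8  [EC ∥ DA ∩ CA ∥ ED]
2. D_y = -5  [EC ∥ DA ∩ CA ∥ ED]
   → D = (-8, -5)
3. B_x = 12  [ED ∥ BC ∩ DC ∥ EB]
4. B_y = 13  [ED ∥ BC ∩ DC ∥ EB]
   → B = (12, 13)

B = (12, 13)
D = (-8, -5)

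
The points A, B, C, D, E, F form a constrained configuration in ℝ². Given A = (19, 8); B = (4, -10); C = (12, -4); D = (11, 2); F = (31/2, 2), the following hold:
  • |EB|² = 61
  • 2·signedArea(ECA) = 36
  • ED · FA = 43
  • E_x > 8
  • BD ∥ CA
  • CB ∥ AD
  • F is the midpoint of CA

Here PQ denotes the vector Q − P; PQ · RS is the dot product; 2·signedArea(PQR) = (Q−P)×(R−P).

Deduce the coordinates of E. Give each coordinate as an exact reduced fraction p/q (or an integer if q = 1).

E = (9, -4)

1. E_x = 9  [2·signedArea(ECA) = 36 ∩ ED · FA = 43]
2. E_y = -4  [2·signedArea(ECA) = 36 ∩ ED · FA = 43]
   → E = (9, -4)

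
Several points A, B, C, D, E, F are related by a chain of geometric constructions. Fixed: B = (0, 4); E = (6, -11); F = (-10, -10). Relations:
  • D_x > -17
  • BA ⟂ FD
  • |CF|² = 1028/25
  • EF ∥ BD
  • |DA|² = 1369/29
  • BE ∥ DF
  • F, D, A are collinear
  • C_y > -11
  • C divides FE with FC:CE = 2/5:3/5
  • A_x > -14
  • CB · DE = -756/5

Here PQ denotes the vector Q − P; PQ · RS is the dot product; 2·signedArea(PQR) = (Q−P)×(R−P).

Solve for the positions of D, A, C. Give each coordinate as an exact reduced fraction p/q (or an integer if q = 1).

1. D_x = -16  [BE ∥ DF ∩ EF ∥ BD]
2. D_y = 5  [BE ∥ DF ∩ EF ∥ BD]
   → D = (-16, 5)
3. A_x = -390/29  [F, D, A are collinear ∩ BA ⟂ FD]
4. A_y = -40/29  [F, D, A are collinear ∩ BA ⟂ FD]
   → A = (-390/29, -40/29)
5. C_x = -18/5  [C divides FE with FC:CE = 2/5:3/5]
6. C_y = -52/5  [C divides FE with FC:CE = 2/5:3/5]
   → C = (-18/5, -52/5)

A = (-390/29, -40/29)
C = (-18/5, -52/5)
D = (-16, 5)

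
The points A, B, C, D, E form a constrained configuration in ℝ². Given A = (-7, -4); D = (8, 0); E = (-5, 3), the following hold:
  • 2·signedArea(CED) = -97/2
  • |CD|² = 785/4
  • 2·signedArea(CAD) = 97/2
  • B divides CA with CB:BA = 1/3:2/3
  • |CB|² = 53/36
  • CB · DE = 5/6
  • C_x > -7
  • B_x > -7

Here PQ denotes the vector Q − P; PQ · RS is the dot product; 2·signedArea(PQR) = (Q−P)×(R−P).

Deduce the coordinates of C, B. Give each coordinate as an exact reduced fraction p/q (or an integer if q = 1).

B = (-19/3, -5/3)
C = (-6, -1/2)

1. C_x = -6  [2·signedArea(CAD) = 97/2 ∩ 2·signedArea(CED) = -97/2]
2. C_y = -1/2  [2·signedArea(CAD) = 97/2 ∩ 2·signedArea(CED) = -97/2]
   → C = (-6, -1/2)
3. B_x = -19/3  [B divides CA with CB:BA = 1/3:2/3]
4. B_y = -5/3  [B divides CA with CB:BA = 1/3:2/3]
   → B = (-19/3, -5/3)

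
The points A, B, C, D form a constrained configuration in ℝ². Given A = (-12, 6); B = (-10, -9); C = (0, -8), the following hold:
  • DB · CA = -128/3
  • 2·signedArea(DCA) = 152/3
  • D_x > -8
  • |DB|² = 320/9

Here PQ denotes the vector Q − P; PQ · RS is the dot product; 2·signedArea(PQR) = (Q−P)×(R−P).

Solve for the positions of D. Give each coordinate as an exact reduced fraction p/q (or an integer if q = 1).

D = (-22/3, -11/3)

1. D_x = -22/3  [DB · CA = -128/3 ∩ 2·signedArea(DCA) = 152/3]
2. D_y = -11/3  [DB · CA = -128/3 ∩ 2·signedArea(DCA) = 152/3]
   → D = (-22/3, -11/3)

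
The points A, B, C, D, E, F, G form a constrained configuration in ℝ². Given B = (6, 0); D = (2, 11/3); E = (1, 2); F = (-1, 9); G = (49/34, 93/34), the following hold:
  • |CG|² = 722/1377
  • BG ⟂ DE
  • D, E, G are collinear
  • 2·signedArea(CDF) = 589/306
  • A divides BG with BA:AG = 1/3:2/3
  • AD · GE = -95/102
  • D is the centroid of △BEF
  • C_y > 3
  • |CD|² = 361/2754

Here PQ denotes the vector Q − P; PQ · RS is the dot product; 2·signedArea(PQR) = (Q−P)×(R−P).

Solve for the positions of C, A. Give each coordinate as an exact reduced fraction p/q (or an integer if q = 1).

A = (457/102, 31/34)
C = (185/102, 1027/306)

1. C_x = 185/102  [line -16/3·x + -3·y + 6041/306 = 0 ∩ |CG|² = 722/1377]
2. C_y = 1027/306  [line -16/3·x + -3·y + 6041/306 = 0 ∩ |CG|² = 722/1377]
   → C = (185/102, 1027/306)
3. A_x = 457/102  [A divides BG with BA:AG = 1/3:2/3]
4. A_y = 31/34  [A divides BG with BA:AG = 1/3:2/3]
   → A = (457/102, 31/34)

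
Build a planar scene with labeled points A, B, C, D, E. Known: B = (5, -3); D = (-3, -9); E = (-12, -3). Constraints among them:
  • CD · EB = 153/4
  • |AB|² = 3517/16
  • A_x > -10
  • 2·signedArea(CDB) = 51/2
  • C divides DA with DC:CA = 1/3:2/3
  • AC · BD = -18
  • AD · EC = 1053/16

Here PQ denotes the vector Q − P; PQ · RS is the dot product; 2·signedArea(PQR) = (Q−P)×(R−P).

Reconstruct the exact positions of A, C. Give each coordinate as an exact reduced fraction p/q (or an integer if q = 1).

A = (-39/4, -9/2)
C = (-21/4, -15/2)

1. C_x = -21/4  [2·signedArea(CDB) = 51/2 ∩ CD · EB = 153/4]
2. C_y = -15/2  [2·signedArea(CDB) = 51/2 ∩ CD · EB = 153/4]
   → C = (-21/4, -15/2)
3. A_x = -39/4  [AC · BD = -18 ∩ C divides DA with DC:CA = 1/3:2/3]
4. A_y = -9/2  [AC · BD = -18 ∩ C divides DA with DC:CA = 1/3:2/3]
   → A = (-39/4, -9/2)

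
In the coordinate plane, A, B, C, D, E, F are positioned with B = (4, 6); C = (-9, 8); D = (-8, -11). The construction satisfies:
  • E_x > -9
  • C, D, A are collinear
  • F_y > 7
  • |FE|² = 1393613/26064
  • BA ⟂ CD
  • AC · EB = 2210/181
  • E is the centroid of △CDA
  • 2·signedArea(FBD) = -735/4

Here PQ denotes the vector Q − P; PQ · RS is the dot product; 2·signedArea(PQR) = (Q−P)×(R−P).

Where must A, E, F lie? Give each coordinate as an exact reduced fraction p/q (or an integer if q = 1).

1. A_x = -3207/362  [C, D, A are collinear ∩ BA ⟂ CD]
2. A_y = 1927/362  [C, D, A are collinear ∩ BA ⟂ CD]
   → A = (-3207/362, 1927/362)
3. E_x = -9361/1086  [E is the centroid of △CDA]
4. E_y = 841/1086  [E is the centroid of △CDA]
   → E = (-9361/1086, 841/1086)
5. F_x = -23/4  [line 17·x + -12·y + 751/4 = 0 ∩ |FE|² = 1393613/26064]
6. F_y = 15/2  [line 17·x + -12·y + 751/4 = 0 ∩ |FE|² = 1393613/26064]
   → F = (-23/4, 15/2)

A = (-3207/362, 1927/362)
E = (-9361/1086, 841/1086)
F = (-23/4, 15/2)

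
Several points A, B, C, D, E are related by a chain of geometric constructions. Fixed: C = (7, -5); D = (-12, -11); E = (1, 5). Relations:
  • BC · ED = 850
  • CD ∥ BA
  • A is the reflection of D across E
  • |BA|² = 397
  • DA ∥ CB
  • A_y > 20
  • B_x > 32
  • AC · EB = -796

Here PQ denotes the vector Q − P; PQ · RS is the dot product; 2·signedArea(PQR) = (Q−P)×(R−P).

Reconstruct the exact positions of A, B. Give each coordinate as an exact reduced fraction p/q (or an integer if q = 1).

1. A_x = 14  [A is the reflection of D across E]
2. A_y = 21  [A is the reflection of D across E]
   → A = (14, 21)
3. B_x = 33  [CD ∥ BA ∩ DA ∥ CB]
4. B_y = 27  [CD ∥ BA ∩ DA ∥ CB]
   → B = (33, 27)

A = (14, 21)
B = (33, 27)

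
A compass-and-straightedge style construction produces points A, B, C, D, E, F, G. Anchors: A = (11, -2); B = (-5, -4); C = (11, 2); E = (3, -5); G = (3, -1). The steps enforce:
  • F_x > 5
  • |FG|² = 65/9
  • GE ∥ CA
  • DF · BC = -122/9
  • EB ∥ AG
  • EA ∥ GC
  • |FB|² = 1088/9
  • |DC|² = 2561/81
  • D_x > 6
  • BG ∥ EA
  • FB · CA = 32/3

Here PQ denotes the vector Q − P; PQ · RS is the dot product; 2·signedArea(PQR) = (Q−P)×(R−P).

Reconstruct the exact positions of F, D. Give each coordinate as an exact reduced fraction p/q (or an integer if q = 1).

D = (59/9, -13/9)
F = (17/3, -4/3)

1. F_y = -4/3  [FB · CA = 32/3]
2. F_x = 17/3  [|FG|² = 65/9]
   → F = (17/3, -4/3)
3. D_x = 59/9  [line -16·x + -6·y + 866/9 = 0 ∩ |DC|² = 2561/81]
4. D_y = -13/9  [line -16·x + -6·y + 866/9 = 0 ∩ |DC|² = 2561/81]
   → D = (59/9, -13/9)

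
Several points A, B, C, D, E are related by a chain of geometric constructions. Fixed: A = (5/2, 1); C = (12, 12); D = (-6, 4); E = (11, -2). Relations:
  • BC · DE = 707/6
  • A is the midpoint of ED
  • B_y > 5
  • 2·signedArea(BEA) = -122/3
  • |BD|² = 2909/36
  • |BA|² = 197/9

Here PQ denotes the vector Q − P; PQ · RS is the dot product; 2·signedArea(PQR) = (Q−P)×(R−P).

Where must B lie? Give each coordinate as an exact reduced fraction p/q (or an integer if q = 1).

1. B_x = 17/6  [BC · DE = 707/6 ∩ 2·signedArea(BEA) = -122/3]
2. B_y = 17/3  [BC · DE = 707/6 ∩ 2·signedArea(BEA) = -122/3]
   → B = (17/6, 17/3)

B = (17/6, 17/3)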